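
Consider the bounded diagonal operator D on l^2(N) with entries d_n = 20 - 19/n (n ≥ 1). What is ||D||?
||D|| = 20

For a diagonal operator on l^2 with entries d_n, ||D|| = sup_n |d_n|. Here d_1 = 1, d_2 = 21/2, ..., and d_n = 20 - 19/n increases monotonically toward 20. All terms lie in [1, 20), so |d_n| = d_n and the supremum is the limit 20, which is not attained by any individual d_n. Hence ||D|| = 20.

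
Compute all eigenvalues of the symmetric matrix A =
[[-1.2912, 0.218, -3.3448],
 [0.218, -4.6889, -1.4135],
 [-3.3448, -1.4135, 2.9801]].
sigma(A) ≈ {-5, -3, 5}

A is real symmetric, so its spectrum consists of real eigenvalues. Expanding the characteristic polynomial of the displayed matrix gives
  det(λ I - A) = p(λ) = λ^3 + (3)λ^2 + (-25)λ + (-75).
Solving p(λ) = 0 yields eigenvalues ≈ -5, -3, 5. (A is shown rounded to 4 decimals, so these recover the underlying integer eigenvalues to within that precision.)
Verification: the trace of A = -3 equals the sum of eigenvalues -3, and det(A) ≈ 74.9999 matches the eigenvalue product 75.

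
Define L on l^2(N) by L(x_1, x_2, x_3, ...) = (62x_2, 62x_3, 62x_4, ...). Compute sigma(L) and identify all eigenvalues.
sigma(L) = closed disk {z in C : |z| ≤ 62}; sigma_p(L) = open disk {z in C : |z| < 62}

Note L = 62·V where V is the unit left shift (V x)_k = x_{k+1}; so sigma(L) = 62·sigma(V) and ||L|| = 62||V||. ||L x||^2 = 3844sum_{k≥2} |x_k|^2 ≤ 3844||x||^2, with equality on {x : x_1 = 0}, so ||L|| = 62. For any lambda with |lambda| < 62, set r = lambda/62 (|r| < 1); the vector x = (1, r, r^2, ...) is in l^2 and satisfies L x = 62(r, r^2, ...) = lambda x, so lambda is an eigenvalue. On the boundary |lambda| = 62 the geometric series diverges, so no l^2 eigenvector exists, but these lambda lie in the approximate point spectrum. Hence sigma(L) is the closed disk of radius 62 and sigma_p(L) is the open disk.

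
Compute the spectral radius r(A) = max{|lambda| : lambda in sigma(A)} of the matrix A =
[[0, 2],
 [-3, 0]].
r(A) = sqrt(6) ≈ 2.4495

The eigenvalues of A are the roots of its characteristic polynomial. With M = A (coefficients from the trace and determinant):
  p(λ) = det(λ I - M) = λ^2 + 6.
For λ^2 + 6 the discriminant is -24. It is negative, so the roots are the complex-conjugate pair λ = 0 ± (sqrt(24)/2) i ≈ 0 ± 2.4495i. For a conjugate pair the product of the roots equals the constant term, so |λ|^2 = 6 and |λ| = sqrt(6) ≈ 2.4495.
Thus the eigenvalues (to 4 decimals) are 0 ± 2.4495i (modulus 2.4495). The spectral radius is the largest modulus: r(A) = sqrt(6) ≈ 2.4495. (Cross-check: r(A) ≤ ||A||_2 ≈ 3; equality holds whenever A is normal, though it can also hold for some non-normal A.)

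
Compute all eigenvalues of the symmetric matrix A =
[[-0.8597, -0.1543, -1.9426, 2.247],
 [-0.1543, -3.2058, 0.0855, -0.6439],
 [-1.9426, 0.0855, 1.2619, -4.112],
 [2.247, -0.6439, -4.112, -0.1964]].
sigma(A) ≈ {-4, -3, -2, 6}

A is real symmetric, so its spectrum consists of real eigenvalues. Expanding the characteristic polynomial of the displayed matrix gives
  det(λ I - A) = p(λ) = λ^4 + (3)λ^3 + (-28)λ^2 + (-132.0035)λ + (-144.0048).
Solving p(λ) = 0 yields eigenvalues ≈ -4, -3, -2, 6. (A is shown rounded to 4 decimals, so these recover the underlying integer eigenvalues to within that precision.)
Verification: the trace of A = -3 equals the sum of eigenvalues -3, and det(A) ≈ -144.0048 matches the eigenvalue product -144.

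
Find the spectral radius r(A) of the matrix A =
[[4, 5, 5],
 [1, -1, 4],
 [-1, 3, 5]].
r(A) ≈ 5.7711

The eigenvalues of A are the roots of its characteristic polynomial. With M = A (coefficients from the trace, the sum of principal 2x2 minors, and det A):
  p(λ) = det(λ I - M) = λ^3 - 8λ^2 - λ + 103.
No integer candidate from the rational root theorem (±divisors of 103) is a root, so the roots are irrational. The cubic discriminant is Δ = -60599 < 0, so there is one real root and a complex-conjugate pair. p(-4) = -85 and p(-3) = 7 have opposite signs, so a root lies in (-4, -3); Newton's method refines it to λ ≈ -3.0926. Dividing out (λ - (-3.0926)) leaves approximately λ^2 - 11.0926λ + 33.3052. For λ^2 - 11.0926λ + 33.3052 the discriminant is -10.1746. It is negative, so the remaining roots are the complex-conjugate pair λ ≈ 5.5463 ± 1.5949i. Their product equals the constant term, so |λ|^2 ≈ 33.3052 and |λ| ≈ 5.7711.
Thus the eigenvalues (to 4 decimals) are -3.0926 (modulus 3.0926); 5.5463 ± 1.5949i (modulus 5.7711). The spectral radius is the largest modulus: r(A) ≈ 5.7711. (Cross-check: r(A) ≤ ||A||_2 ≈ 9.8677; equality holds whenever A is normal, though it can also hold for some non-normal A.)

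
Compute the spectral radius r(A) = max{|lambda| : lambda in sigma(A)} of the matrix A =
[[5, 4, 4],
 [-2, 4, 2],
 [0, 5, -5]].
r(A) ≈ 6.2383

The eigenvalues of A are the roots of its characteristic polynomial. With M = A (coefficients from the trace, the sum of principal 2x2 minors, and det A):
  p(λ) = det(λ I - M) = λ^3 - 4λ^2 - 27λ + 230.
No integer candidate from the rational root theorem (±divisors of 230) is a root, so the roots are irrational. The cubic discriminant is Δ = -831904 < 0, so there is one real root and a complex-conjugate pair. p(-7) = -120 and p(-6) = 32 have opposite signs, so a root lies in (-7, -6); Newton's method refines it to λ ≈ -6.2383. Dividing out (λ - (-6.2383)) leaves approximately λ^2 - 10.2383λ + 36.8692. For λ^2 - 10.2383λ + 36.8692 the discriminant is -42.6544. It is negative, so the remaining roots are the complex-conjugate pair λ ≈ 5.1191 ± 3.2655i. Their product equals the constant term, so |λ|^2 ≈ 36.8692 and |λ| ≈ 6.072.
Thus the eigenvalues (to 4 decimals) are -6.2383 (modulus 6.2383); 5.1191 ± 3.2655i (modulus 6.072). The spectral radius is the largest modulus: r(A) ≈ 6.2383. (Cross-check: r(A) ≤ ||A||_2 ≈ 7.9497; equality holds whenever A is normal, though it can also hold for some non-normal A.)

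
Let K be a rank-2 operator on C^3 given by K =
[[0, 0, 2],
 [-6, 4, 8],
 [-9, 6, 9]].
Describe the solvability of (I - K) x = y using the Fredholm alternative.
(I - K) is invertible (det(I - K) = -6 ≠ 0), so for every y in C^3 the equation (I - K) x = y has a unique solution.

K has rank 2 and factors as K = U V^T = u1 v1^T + u2 v2^T with u1 = (-2, -2, 0), v1 = (0, 0, -1), u2 = (0, -2, -3), v2 = (3, -2, -3) (multiplying out reproduces the displayed K). The nonzero eigenvalues of U V^T coincide with those of the 2 x 2 matrix G = V^T U = [[v1·u1, v1·u2], [v2·u1, v2·u2]] = [[0, 3], [-2, 13]], and by the Sylvester determinant identity det(I_3 - U V^T) = det(I_2 - V^T U) = det([[1, -3], [2, -12]]) = (1)(-12) - (-3)(2) = -6. (Direct check: I - K =
[[1, 0, -2],
 [6, -3, -8],
 [9, -6, -8]]
has determinant -6.) The finite-dimensional Fredholm alternative says: either (I - K) is invertible, or ker(I - K) ≠ {0} and then range(I - K) = ker((I - K)^*)^⊥, with dim ker(I - K) = dim ker((I - K)^*). Since det(I - K) ≠ 0, 1 is not an eigenvalue of K and ker(I - K) = {0}, so we are in the first case: for every y there is a unique x = (I - K)^(-1) y. (Explicitly, by the Woodbury identity, (I - U V^T)^(-1) = I + U (I_2 - G)^(-1) V^T.)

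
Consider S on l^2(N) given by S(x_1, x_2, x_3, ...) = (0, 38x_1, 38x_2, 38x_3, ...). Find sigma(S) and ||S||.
sigma(S) = closed disk {z in C : |z| ≤ 38}; ||S|| = 38

Note S = 38·U where U is the unit right shift (U x)_k = x_{k-1} (with x_0 := 0); so ||S|| = 38||U|| and sigma(S) = 38·sigma(U). ||S x||^2 = sum_{k≥1} |38x_k|^2 = 1444||x||^2, so ||S|| = 38 and sigma(S) ⊂ {|z| ≤ 38}. For any |lambda| < 38, the equation (S - lambda I) x = 0 forces x_1 = 0, then 38x_k = lambda x_{k+1} ⇒ x = 0, so S has no eigenvalues. But (S - lambda I) is not surjective for |lambda| < 38: solving (S - lambda I) x = e_1 would require x_n proportional to (lambda/38)^(-n), which is not in l^2. So every |lambda| < 38 lies in the residual spectrum. The boundary |lambda| = 38 is in the approximate point spectrum (the spectrum is closed). Hence sigma(S) is the closed disk of radius 38.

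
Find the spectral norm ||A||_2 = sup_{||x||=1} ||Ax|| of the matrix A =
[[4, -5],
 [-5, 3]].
||A||_2 = sqrt((75 + sqrt(4949))/2) ≈ 8.5249 (= sqrt(largest eigenvalue of A^T A))

||A||_2 = sigma_max(A) = sqrt(lambda_max(A^T A)). Form the symmetric matrix M = A^T A =
[[41, -35],
 [-35, 34]].
Its characteristic polynomial (trace, determinant of M give the coefficients) is
  p(λ) = det(λ I - M) = λ^2 - 75λ + 169.
For λ^2 - 75λ + 169 the discriminant is 4949. It is nonnegative but not a perfect square, so the roots are real and irrational: λ = (75 ± sqrt(4949))/2 ≈ 72.6746, 2.3254.
So the eigenvalues of A^T A are ≈ 2.3254, 72.6746 (all ≥ 0, as they must be for A^T A). The largest is λ_max = (75 + sqrt(4949))/2 ≈ 72.6746, hence ||A||_2 = sqrt(λ_max) = sqrt((75 + sqrt(4949))/2) ≈ 8.5249.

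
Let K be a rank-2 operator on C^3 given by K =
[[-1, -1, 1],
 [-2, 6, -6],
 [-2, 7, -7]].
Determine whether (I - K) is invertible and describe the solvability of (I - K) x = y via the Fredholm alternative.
(I - K) is invertible (det(I - K) = 4 ≠ 0), so for every y in C^3 the equation (I - K) x = y has a unique solution.

K has rank 2 and factors as K = U V^T = u1 v1^T + u2 v2^T with u1 = (3, -2, -3), v1 = (0, -1, 1), u2 = (1, 2, 2), v2 = (-1, 2, -2) (multiplying out reproduces the displayed K). The nonzero eigenvalues of U V^T coincide with those of the 2 x 2 matrix G = V^T U = [[v1·u1, v1·u2], [v2·u1, v2·u2]] = [[-1, 0], [-1, -1]], and by the Sylvester determinant identity det(I_3 - U V^T) = det(I_2 - V^T U) = det([[2, 0], [1, 2]]) = (2)(2) - (0)(1) = 4. (Direct check: I - K =
[[2, 1, -1],
 [2, -5, 6],
 [2, -7, 8]]
has determinant 4.) The finite-dimensional Fredholm alternative says: either (I - K) is invertible, or ker(I - K) ≠ {0} and then range(I - K) = ker((I - K)^*)^⊥, with dim ker(I - K) = dim ker((I - K)^*). Since det(I - K) ≠ 0, 1 is not an eigenvalue of K and ker(I - K) = {0}, so we are in the first case: for every y there is a unique x = (I - K)^(-1) y. (Explicitly, by the Woodbury identity, (I - U V^T)^(-1) = I + U (I_2 - G)^(-1) V^T.)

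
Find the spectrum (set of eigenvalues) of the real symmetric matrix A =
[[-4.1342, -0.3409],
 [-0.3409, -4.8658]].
sigma(A) ≈ {-5, -4}

A is real symmetric, so its spectrum consists of real eigenvalues. Expanding the characteristic polynomial of the displayed matrix gives
  det(λ I - A) = p(λ) = λ^2 + (9)λ + (20).
Solving p(λ) = 0 yields eigenvalues ≈ -5, -4. (A is shown rounded to 4 decimals, so these recover the underlying integer eigenvalues to within that precision.)
Verification: the trace of A = -9 equals the sum of eigenvalues -9, and det(A) ≈ 20.0000 matches the eigenvalue product 20.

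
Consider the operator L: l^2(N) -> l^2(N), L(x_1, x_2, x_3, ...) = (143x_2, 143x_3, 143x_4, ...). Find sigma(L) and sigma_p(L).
sigma(L) = closed disk {z in C : |z| ≤ 143}; sigma_p(L) = open disk {z in C : |z| < 143}

Note L = 143·V where V is the unit left shift (V x)_k = x_{k+1}; so sigma(L) = 143·sigma(V) and ||L|| = 143||V||. ||L x||^2 = 20449sum_{k≥2} |x_k|^2 ≤ 20449||x||^2, with equality on {x : x_1 = 0}, so ||L|| = 143. For any lambda with |lambda| < 143, set r = lambda/143 (|r| < 1); the vector x = (1, r, r^2, ...) is in l^2 and satisfies L x = 143(r, r^2, ...) = lambda x, so lambda is an eigenvalue. On the boundary |lambda| = 143 the geometric series diverges, so no l^2 eigenvector exists, but these lambda lie in the approximate point spectrum. Hence sigma(L) is the closed disk of radius 143 and sigma_p(L) is the open disk.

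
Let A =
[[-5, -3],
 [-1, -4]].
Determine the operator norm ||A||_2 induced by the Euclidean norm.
||A||_2 = sqrt((51 + sqrt(1445))/2) ≈ 6.6713 (= sqrt(largest eigenvalue of A^T A))

||A||_2 = sigma_max(A) = sqrt(lambda_max(A^T A)). Form the symmetric matrix M = A^T A =
[[26, 19],
 [19, 25]].
Its characteristic polynomial (trace, determinant of M give the coefficients) is
  p(λ) = det(λ I - M) = λ^2 - 51λ + 289.
For λ^2 - 51λ + 289 the discriminant is 1445. It is nonnegative but not a perfect square, so the roots are real and irrational: λ = (51 ± sqrt(1445))/2 ≈ 44.5066, 6.4934.
So the eigenvalues of A^T A are ≈ 6.4934, 44.5066 (all ≥ 0, as they must be for A^T A). The largest is λ_max = (51 + sqrt(1445))/2 ≈ 44.5066, hence ||A||_2 = sqrt(λ_max) = sqrt((51 + sqrt(1445))/2) ≈ 6.6713.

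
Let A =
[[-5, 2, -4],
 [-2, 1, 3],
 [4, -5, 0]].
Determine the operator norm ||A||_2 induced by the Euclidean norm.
||A||_2 ≈ 8.6258 (= sqrt(largest eigenvalue of A^T A))

||A||_2 = sigma_max(A) = sqrt(lambda_max(A^T A)). Form the symmetric matrix M = A^T A =
[[45, -32, 14],
 [-32, 30, -5],
 [14, -5, 25]].
Its characteristic polynomial (trace, sum of principal 2x2 minors, determinant of M give the coefficients) is
  p(λ) = det(λ I - M) = λ^3 - 100λ^2 + 1980λ - 5625.
No integer candidate from the rational root theorem (±divisors of 5625) is a root, so the roots are irrational. The cubic discriminant is Δ = 4847635125 > 0, so there are three distinct real roots. p(3) = -558 and p(4) = 759 have opposite signs, so a root lies in (3, 4); Newton's method refines it to λ ≈ 3.4073. p(22) = 183 and p(23) = -818 have opposite signs, so a root lies in (22, 23); Newton's method refines it to λ ≈ 22.1878. p(74) = -1481 and p(75) = 2250 have opposite signs, so a root lies in (74, 75); Newton's method refines it to λ ≈ 74.4049. Check (Vieta): the three roots sum to 100, matching tr M = 100.
So the eigenvalues of A^T A are ≈ 3.4073, 22.1878, 74.4049 (all ≥ 0, as they must be for A^T A). The largest is λ_max ≈ 74.4049, hence ||A||_2 = sqrt(λ_max) ≈ 8.6258.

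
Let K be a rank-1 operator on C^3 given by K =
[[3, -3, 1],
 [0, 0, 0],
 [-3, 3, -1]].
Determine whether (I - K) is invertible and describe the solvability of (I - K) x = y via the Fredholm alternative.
(I - K) is invertible (det(I - K) = -1 ≠ 0), so for every y in C^3 the equation (I - K) x = y has a unique solution.

K has rank 1, so it is an outer product K = u v^T: every row of K is a multiple of one row vector. Reading off the entries, u = (1, 0, -1) and v = (3, -3, 1) (row i of K equals u_i·v^T). A rank-one matrix u v^T satisfies K u = u (v·u) and kills the (2)-dimensional subspace v^⊥, so its characteristic polynomial is lambda^2 (lambda - v·u) with v·u = tr K = 2. Hence the eigenvalues of I - K are 1 (multiplicity 2) and 1 - (2) = -1, so det(I - K) = -1. (Direct check: I - K =
[[-2, 3, -1],
 [0, 1, 0],
 [3, -3, 2]]
has determinant -1.) The finite-dimensional Fredholm alternative says: either (I - K) is invertible, or ker(I - K) ≠ {0} and then range(I - K) = ker((I - K)^*)^⊥, with dim ker(I - K) = dim ker((I - K)^*). Since det(I - K) ≠ 0, 1 is not an eigenvalue of K and ker(I - K) = {0}, so we are in the first case: for every y there is a unique x = (I - K)^(-1) y. Explicitly, by the Sherman–Morrison formula, (I - u v^T)^(-1) = I + u v^T/(1 - v·u), i.e. (I - K)^(-1) = I - K.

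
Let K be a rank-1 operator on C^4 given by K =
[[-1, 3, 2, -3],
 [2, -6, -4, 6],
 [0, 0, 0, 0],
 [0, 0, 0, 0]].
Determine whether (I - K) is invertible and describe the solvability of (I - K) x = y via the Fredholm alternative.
(I - K) is invertible (det(I - K) = 8 ≠ 0), so for every y in C^4 the equation (I - K) x = y has a unique solution.

K has rank 1, so it is an outer product K = u v^T: every row of K is a multiple of one row vector. Reading off the entries, u = (1, -2, 0, 0) and v = (-1, 3, 2, -3) (row i of K equals u_i·v^T). A rank-one matrix u v^T satisfies K u = u (v·u) and kills the (3)-dimensional subspace v^⊥, so its characteristic polynomial is lambda^3 (lambda - v·u) with v·u = tr K = -7. Hence the eigenvalues of I - K are 1 (multiplicity 3) and 1 - (-7) = 8, so det(I - K) = 8. (Direct check: I - K =
[[2, -3, -2, 3],
 [-2, 7, 4, -6],
 [0, 0, 1, 0],
 [0, 0, 0, 1]]
has determinant 8.) The finite-dimensional Fredholm alternative says: either (I - K) is invertible, or ker(I - K) ≠ {0} and then range(I - K) = ker((I - K)^*)^⊥, with dim ker(I - K) = dim ker((I - K)^*). Since det(I - K) ≠ 0, 1 is not an eigenvalue of K and ker(I - K) = {0}, so we are in the first case: for every y there is a unique x = (I - K)^(-1) y. Explicitly, by the Sherman–Morrison formula, (I - u v^T)^(-1) = I + u v^T/(1 - v·u), i.e. (I - K)^(-1) = I + K/(8).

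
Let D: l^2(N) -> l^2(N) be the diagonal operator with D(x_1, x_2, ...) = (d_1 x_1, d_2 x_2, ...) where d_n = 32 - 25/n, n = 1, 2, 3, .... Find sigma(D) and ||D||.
sigma(D) = {32 - 25/n : n ≥ 1} ∪ {32}; ||D|| = 32

A bounded diagonal operator on l^2 with diagonal entries d_n has spectrum equal to the closure of {d_n : n ≥ 1}: every d_n is an eigenvalue (with eigenvector e_n), so {d_n} ⊂ sigma(D); the spectrum is closed, so its closure is too; and for lambda not in the closure, (D - lambda I) has bounded inverse (the diagonal entries 1/(d_n - lambda) are bounded). For our sequence d_n = 32 - 25/n, n = 1, 2, 3, ...:
  - {d_n} = {32 - 25/n : n ≥ 1}; the only limit point is 32
  - closure = {32 - 25/n : n ≥ 1} ∪ {32}
For the norm: a diagonal operator has ||D|| = sup_n |d_n|. Here d_n = 32 - 25/n increases monotonically from d_1 = 7 toward 32, with all terms in [7, 32); so sup_n |d_n| = 32 (the supremum is the limit, not attained). So ||D|| = 32.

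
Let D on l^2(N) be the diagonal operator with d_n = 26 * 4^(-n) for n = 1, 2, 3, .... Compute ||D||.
||D|| = 13/2 (attained at n = 1)

For D diagonal, ||D|| = sup_n |d_n|. The sequence d_n = 26 * 4^(-n) is positive and strictly decreasing (ratio 4^(-1) < 1), so the supremum is d_1 = 26/4 = 13/2. Hence ||D|| = 13/2.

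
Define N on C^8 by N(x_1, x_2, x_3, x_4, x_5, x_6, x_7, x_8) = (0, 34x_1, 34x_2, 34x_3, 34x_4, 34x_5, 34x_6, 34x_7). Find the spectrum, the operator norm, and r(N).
sigma(N) = {0}; ||N|| = 34; r(N) = 0. (N is nilpotent with N^8 = 0.)

On C^8, N is a strictly lower-triangular matrix with 34 on the subdiagonal and zeros elsewhere, so its characteristic polynomial is lambda^8 and every eigenvalue is 0: sigma(N) = {0}. For the operator norm, N e_i = 34e_{i+1} for i = 1, ..., 7 and N e_8 = 0, so the singular values of N are 34 (with multiplicity 7) and 0; hence ||N|| = 34. The spectral radius r(N) = max|lambda| = 0. Note ||N|| > r(N) — characteristic of non-normal nilpotent operators. Indeed N^8 = 0.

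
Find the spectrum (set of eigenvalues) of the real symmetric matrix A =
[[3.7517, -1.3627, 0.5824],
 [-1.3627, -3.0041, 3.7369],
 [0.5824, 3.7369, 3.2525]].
sigma(A) ≈ {-5, 4, 5}

A is real symmetric, so its spectrum consists of real eigenvalues. Expanding the characteristic polynomial of the displayed matrix gives
  det(λ I - A) = p(λ) = λ^3 + (-4)λ^2 + (-25)λ + (100).
Solving p(λ) = 0 yields eigenvalues ≈ -5, 4, 5. (A is shown rounded to 4 decimals, so these recover the underlying integer eigenvalues to within that precision.)
Verification: the trace of A = 4 equals the sum of eigenvalues 4, and det(A) ≈ -99.9998 matches the eigenvalue product -100.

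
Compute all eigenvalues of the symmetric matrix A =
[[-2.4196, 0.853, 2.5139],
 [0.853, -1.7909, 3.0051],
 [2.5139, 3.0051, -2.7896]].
sigma(A) ≈ {-6, -3, 2}

A is real symmetric, so its spectrum consists of real eigenvalues. Expanding the characteristic polynomial of the displayed matrix gives
  det(λ I - A) = p(λ) = λ^3 + (7)λ^2 + (0)λ + (-35.9981).
Solving p(λ) = 0 yields eigenvalues ≈ -6, -3, 2. (A is shown rounded to 4 decimals, so these recover the underlying integer eigenvalues to within that precision.)
Verification: the trace of A = -7 equals the sum of eigenvalues -7, and det(A) ≈ 35.9981 matches the eigenvalue product 36.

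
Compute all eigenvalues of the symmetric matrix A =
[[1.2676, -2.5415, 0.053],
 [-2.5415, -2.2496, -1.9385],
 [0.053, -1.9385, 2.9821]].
sigma(A) ≈ {-4, 2, 4}

A is real symmetric, so its spectrum consists of real eigenvalues. Expanding the characteristic polynomial of the displayed matrix gives
  det(λ I - A) = p(λ) = λ^3 + (-2)λ^2 + (-16)λ + (32).
Solving p(λ) = 0 yields eigenvalues ≈ -4, 2, 4. (A is shown rounded to 4 decimals, so these recover the underlying integer eigenvalues to within that precision.)
Verification: the trace of A = 2 equals the sum of eigenvalues 2, and det(A) ≈ -32.0006 matches the eigenvalue product -32.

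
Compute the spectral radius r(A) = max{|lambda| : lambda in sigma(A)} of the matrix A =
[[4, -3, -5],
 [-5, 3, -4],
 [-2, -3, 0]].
r(A) ≈ 6.9122

The eigenvalues of A are the roots of its characteristic polynomial. With M = A (coefficients from the trace, the sum of principal 2x2 minors, and det A):
  p(λ) = det(λ I - M) = λ^3 - 7λ^2 - 25λ + 177.
No integer candidate from the rational root theorem (±divisors of 177) is a root, so the roots are irrational. The cubic discriminant is Δ = 47636 > 0, so there are three distinct real roots. p(-6) = -141 and p(-5) = 2 have opposite signs, so a root lies in (-6, -5); Newton's method refines it to λ ≈ -5.0166. p(5) = 2 and p(6) = -9 have opposite signs, so a root lies in (5, 6); Newton's method refines it to λ ≈ 5.1044. p(6) = -9 and p(7) = 2 have opposite signs, so a root lies in (6, 7); Newton's method refines it to λ ≈ 6.9122. Check (Vieta): the three roots sum to 7, matching tr M = 7.
Thus the eigenvalues (to 4 decimals) are -5.0166 (modulus 5.0166); 5.1044 (modulus 5.1044); 6.9122 (modulus 6.9122). The spectral radius is the largest modulus: r(A) ≈ 6.9122. (Cross-check: r(A) ≤ ||A||_2 ≈ 7.6811; equality holds whenever A is normal, though it can also hold for some non-normal A.)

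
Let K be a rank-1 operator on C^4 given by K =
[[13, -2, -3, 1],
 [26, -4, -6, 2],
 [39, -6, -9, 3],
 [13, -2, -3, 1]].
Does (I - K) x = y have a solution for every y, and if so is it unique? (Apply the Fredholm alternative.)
(I - K) is singular (det(I - K) = 0, i.e. 1 ∈ sigma(K)). (I - K) x = y is solvable iff y ⊥ ker((I - K)^*) = span{(13, -2, -3, 1)}, i.e. iff 13y_1 - 2y_2 - 3y_3 + y_4 = 0. When solvable, the solutions are x = y + c·(1, 2, 3, 1), c arbitrary (ker(I - K) = span{(1, 2, 3, 1)}, dimension 1).

K has rank 1, so it is an outer product K = u v^T: every row of K is a multiple of one row vector. Reading off the entries, u = (1, 2, 3, 1) and v = (13, -2, -3, 1) (row i of K equals u_i·v^T). A rank-one matrix u v^T satisfies K u = u (v·u) and kills the (3)-dimensional subspace v^⊥, so its characteristic polynomial is lambda^3 (lambda - v·u) with v·u = tr K = 1. Hence the eigenvalues of I - K are 1 (multiplicity 3) and 1 - (1) = 0, so det(I - K) = 0. (Direct check: I - K =
[[-12, 2, 3, -1],
 [-26, 5, 6, -2],
 [-39, 6, 10, -3],
 [-13, 2, 3, 0]]
has determinant 0.) So 1 is an eigenvalue of K and (I - K) is not invertible. The finite-dimensional Fredholm alternative says: either (I - K) is invertible, or ker(I - K) ≠ {0} and then range(I - K) = ker((I - K)^*)^⊥, with dim ker(I - K) = dim ker((I - K)^*). We are in the second case, so we need both kernels. Kernel of I - K: (I - K) u = u - u (v·u) = u - u = 0, so ker(I - K) = span{u} = span{(1, 2, 3, 1)} (it is exactly 1-dimensional because rank(I - K) = 3). Kernel of the adjoint: K is real, so (I - K)^* = I - K^T = I - v u^T, and (I - v u^T) v = v - v (u·v) = 0; hence ker((I - K)^*) = span{v} = span{(13, -2, -3, 1)}. Therefore (I - K) x = y is solvable iff <y, v> = 0, i.e. iff 13y_1 - 2y_2 - 3y_3 + y_4 = 0. When this holds, K y = u (v·y) = 0, so (I - K) y = y and x = y is a particular solution; the full solution set is the line x = y + c·u = y + c·(1, 2, 3, 1), c ∈ C.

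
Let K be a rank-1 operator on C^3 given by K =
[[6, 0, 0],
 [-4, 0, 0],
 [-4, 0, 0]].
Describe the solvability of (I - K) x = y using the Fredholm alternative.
(I - K) is invertible (det(I - K) = -5 ≠ 0), so for every y in C^3 the equation (I - K) x = y has a unique solution.

K has rank 1, so it is an outer product K = u v^T: every row of K is a multiple of one row vector. Reading off the entries, u = (3, -2, -2) and v = (2, 0, 0) (row i of K equals u_i·v^T). A rank-one matrix u v^T satisfies K u = u (v·u) and kills the (2)-dimensional subspace v^⊥, so its characteristic polynomial is lambda^2 (lambda - v·u) with v·u = tr K = 6. Hence the eigenvalues of I - K are 1 (multiplicity 2) and 1 - (6) = -5, so det(I - K) = -5. (Direct check: I - K =
[[-5, 0, 0],
 [4, 1, 0],
 [4, 0, 1]]
has determinant -5.) The finite-dimensional Fredholm alternative says: either (I - K) is invertible, or ker(I - K) ≠ {0} and then range(I - K) = ker((I - K)^*)^⊥, with dim ker(I - K) = dim ker((I - K)^*). Since det(I - K) ≠ 0, 1 is not an eigenvalue of K and ker(I - K) = {0}, so we are in the first case: for every y there is a unique x = (I - K)^(-1) y. Explicitly, by the Sherman–Morrison formula, (I - u v^T)^(-1) = I + u v^T/(1 - v·u), i.e. (I - K)^(-1) = I + K/(-5).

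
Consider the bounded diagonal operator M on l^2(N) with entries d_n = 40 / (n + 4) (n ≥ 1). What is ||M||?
||M|| = 8 (attained at n = 1)

For M diagonal, ||M|| = sup_n |d_n| = sup_n 40/(n + 4). This is positive and strictly decreasing in n, so the supremum is attained at n = 1: d_1 = 40/(1 + 4) = 8. Hence ||M|| = 8.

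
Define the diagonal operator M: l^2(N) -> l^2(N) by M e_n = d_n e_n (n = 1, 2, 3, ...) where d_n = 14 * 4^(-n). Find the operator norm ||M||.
||M|| = 7/2 (attained at n = 1)

For M diagonal, ||M|| = sup_n |d_n|. The sequence d_n = 14 * 4^(-n) is positive and strictly decreasing (ratio 4^(-1) < 1), so the supremum is d_1 = 14/4 = 7/2. Hence ||M|| = 7/2.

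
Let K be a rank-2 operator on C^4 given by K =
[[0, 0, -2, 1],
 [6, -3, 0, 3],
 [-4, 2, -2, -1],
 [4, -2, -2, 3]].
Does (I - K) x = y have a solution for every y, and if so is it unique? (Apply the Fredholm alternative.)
(I - K) is invertible (det(I - K) = -14 ≠ 0), so for every y in C^4 the equation (I - K) x = y has a unique solution.

K has rank 2 and factors as K = U V^T = u1 v1^T + u2 v2^T with u1 = (-1, 0, -1, -1), v1 = (2, -1, 2, 0), u2 = (1, 3, -1, 3), v2 = (2, -1, 0, 1) (multiplying out reproduces the displayed K). The nonzero eigenvalues of U V^T coincide with those of the 2 x 2 matrix G = V^T U = [[v1·u1, v1·u2], [v2·u1, v2·u2]] = [[-4, -3], [-3, 2]], and by the Sylvester determinant identity det(I_4 - U V^T) = det(I_2 - V^T U) = det([[5, 3], [3, -1]]) = (5)(-1) - (3)(3) = -14. (Direct check: I - K =
[[1, 0, 2, -1],
 [-6, 4, 0, -3],
 [4, -2, 3, 1],
 [-4, 2, 2, -2]]
has determinant -14.) The finite-dimensional Fredholm alternative says: either (I - K) is invertible, or ker(I - K) ≠ {0} and then range(I - K) = ker((I - K)^*)^⊥, with dim ker(I - K) = dim ker((I - K)^*). Since det(I - K) ≠ 0, 1 is not an eigenvalue of K and ker(I - K) = {0}, so we are in the first case: for every y there is a unique x = (I - K)^(-1) y. (Explicitly, by the Woodbury identity, (I - U V^T)^(-1) = I + U (I_2 - G)^(-1) V^T.)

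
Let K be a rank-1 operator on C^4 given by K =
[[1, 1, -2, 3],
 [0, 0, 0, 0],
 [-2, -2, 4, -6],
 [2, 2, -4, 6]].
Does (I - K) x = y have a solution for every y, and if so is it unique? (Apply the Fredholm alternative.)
(I - K) is invertible (det(I - K) = -10 ≠ 0), so for every y in C^4 the equation (I - K) x = y has a unique solution.

K has rank 1, so it is an outer product K = u v^T: every row of K is a multiple of one row vector. Reading off the entries, u = (1, 0, -2, 2) and v = (1, 1, -2, 3) (row i of K equals u_i·v^T). A rank-one matrix u v^T satisfies K u = u (v·u) and kills the (3)-dimensional subspace v^⊥, so its characteristic polynomial is lambda^3 (lambda - v·u) with v·u = tr K = 11. Hence the eigenvalues of I - K are 1 (multiplicity 3) and 1 - (11) = -10, so det(I - K) = -10. (Direct check: I - K =
[[0, -1, 2, -3],
 [0, 1, 0, 0],
 [2, 2, -3, 6],
 [-2, -2, 4, -5]]
has determinant -10.) The finite-dimensional Fredholm alternative says: either (I - K) is invertible, or ker(I - K) ≠ {0} and then range(I - K) = ker((I - K)^*)^⊥, with dim ker(I - K) = dim ker((I - K)^*). Since det(I - K) ≠ 0, 1 is not an eigenvalue of K and ker(I - K) = {0}, so we are in the first case: for every y there is a unique x = (I - K)^(-1) y. Explicitly, by the Sherman–Morrison formula, (I - u v^T)^(-1) = I + u v^T/(1 - v·u), i.e. (I - K)^(-1) = I + K/(-10).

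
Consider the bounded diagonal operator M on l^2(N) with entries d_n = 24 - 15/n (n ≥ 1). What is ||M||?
||M|| = 24

For a diagonal operator on l^2 with entries d_n, ||M|| = sup_n |d_n|. Here d_1 = 9, d_2 = 33/2, ..., and d_n = 24 - 15/n increases monotonically toward 24. All terms lie in [9, 24), so |d_n| = d_n and the supremum is the limit 24, which is not attained by any individual d_n. Hence ||M|| = 24.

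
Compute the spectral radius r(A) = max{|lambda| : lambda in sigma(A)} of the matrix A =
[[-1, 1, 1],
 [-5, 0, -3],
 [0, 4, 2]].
r(A) ≈ 4.2155

The eigenvalues of A are the roots of its characteristic polynomial. With M = A (coefficients from the trace, the sum of principal 2x2 minors, and det A):
  p(λ) = det(λ I - M) = λ^3 - λ^2 + 15λ + 22.
No integer candidate from the rational root theorem (±divisors of 22) is a root, so the roots are irrational. The cubic discriminant is Δ = -32195 < 0, so there is one real root and a complex-conjugate pair. p(-2) = -20 and p(-1) = 5 have opposite signs, so a root lies in (-2, -1); Newton's method refines it to λ ≈ -1.238. Dividing out (λ - (-1.238)) leaves approximately λ^2 - 2.238λ + 17.7706. For λ^2 - 2.238λ + 17.7706 the discriminant is -66.0739. It is negative, so the remaining roots are the complex-conjugate pair λ ≈ 1.119 ± 4.0643i. Their product equals the constant term, so |λ|^2 ≈ 17.7706 and |λ| ≈ 4.2155.
Thus the eigenvalues (to 4 decimals) are -1.238 (modulus 1.238); 1.119 ± 4.0643i (modulus 4.2155). The spectral radius is the largest modulus: r(A) ≈ 4.2155. (Cross-check: r(A) ≤ ||A||_2 ≈ 6.0184; equality holds whenever A is normal, though it can also hold for some non-normal A.)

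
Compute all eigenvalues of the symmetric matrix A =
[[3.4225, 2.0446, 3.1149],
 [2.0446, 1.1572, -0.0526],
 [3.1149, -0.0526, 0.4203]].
sigma(A) ≈ {-2, 1, 6}

A is real symmetric, so its spectrum consists of real eigenvalues. Expanding the characteristic polynomial of the displayed matrix gives
  det(λ I - A) = p(λ) = λ^3 + (-5)λ^2 + (-8)λ + (12).
Solving p(λ) = 0 yields eigenvalues ≈ -2, 1, 6. (A is shown rounded to 4 decimals, so these recover the underlying integer eigenvalues to within that precision.)
Verification: the trace of A = 5 equals the sum of eigenvalues 5, and det(A) ≈ -11.9997 matches the eigenvalue product -12.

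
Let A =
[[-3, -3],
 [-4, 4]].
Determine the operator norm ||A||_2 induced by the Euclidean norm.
||A||_2 = sqrt(32) ≈ 5.6569 (= sqrt(largest eigenvalue of A^T A))

||A||_2 = sigma_max(A) = sqrt(lambda_max(A^T A)). Form the symmetric matrix M = A^T A =
[[25, -7],
 [-7, 25]].
Its characteristic polynomial (trace, determinant of M give the coefficients) is
  p(λ) = det(λ I - M) = λ^2 - 50λ + 576.
For λ^2 - 50λ + 576 the discriminant is 196. It is a perfect square (14^2), so the roots are rational: λ = (50 ± 14)/2 = 32, 18.
So the eigenvalues of A^T A are ≈ 18, 32 (all ≥ 0, as they must be for A^T A). The largest is λ_max = 32, hence ||A||_2 = sqrt(λ_max) = sqrt(32) ≈ 5.6569.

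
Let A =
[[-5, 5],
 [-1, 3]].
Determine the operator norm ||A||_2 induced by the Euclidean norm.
||A||_2 = sqrt((60 + sqrt(3200))/2) ≈ 7.6344 (= sqrt(largest eigenvalue of A^T A))

||A||_2 = sigma_max(A) = sqrt(lambda_max(A^T A)). Form the symmetric matrix M = A^T A =
[[26, -28],
 [-28, 34]].
Its characteristic polynomial (trace, determinant of M give the coefficients) is
  p(λ) = det(λ I - M) = λ^2 - 60λ + 100.
For λ^2 - 60λ + 100 the discriminant is 3200. It is nonnegative but not a perfect square, so the roots are real and irrational: λ = (60 ± sqrt(3200))/2 ≈ 58.2843, 1.7157.
So the eigenvalues of A^T A are ≈ 1.7157, 58.2843 (all ≥ 0, as they must be for A^T A). The largest is λ_max = (60 + sqrt(3200))/2 ≈ 58.2843, hence ||A||_2 = sqrt(λ_max) = sqrt((60 + sqrt(3200))/2) ≈ 7.6344.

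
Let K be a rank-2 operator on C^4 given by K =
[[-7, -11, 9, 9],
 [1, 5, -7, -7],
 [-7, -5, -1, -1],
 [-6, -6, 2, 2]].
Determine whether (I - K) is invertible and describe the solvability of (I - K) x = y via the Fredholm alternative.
(I - K) is invertible (det(I - K) = 16 ≠ 0), so for every y in C^4 the equation (I - K) x = y has a unique solution.

K has rank 2 and factors as K = U V^T = u1 v1^T + u2 v2^T with u1 = (3, -1, 2, 2), v1 = (-3, -3, 1, 1), u2 = (2, -2, -1, 0), v2 = (1, -1, 3, 3) (multiplying out reproduces the displayed K). The nonzero eigenvalues of U V^T coincide with those of the 2 x 2 matrix G = V^T U = [[v1·u1, v1·u2], [v2·u1, v2·u2]] = [[-2, -1], [16, 1]], and by the Sylvester determinant identity det(I_4 - U V^T) = det(I_2 - V^T U) = det([[3, 1], [-16, 0]]) = (3)(0) - (1)(-16) = 16. (Direct check: I - K =
[[8, 11, -9, -9],
 [-1, -4, 7, 7],
 [7, 5, 2, 1],
 [6, 6, -2, -1]]
has determinant 16.) The finite-dimensional Fredholm alternative says: either (I - K) is invertible, or ker(I - K) ≠ {0} and then range(I - K) = ker((I - K)^*)^⊥, with dim ker(I - K) = dim ker((I - K)^*). Since det(I - K) ≠ 0, 1 is not an eigenvalue of K and ker(I - K) = {0}, so we are in the first case: for every y there is a unique x = (I - K)^(-1) y. (Explicitly, by the Woodbury identity, (I - U V^T)^(-1) = I + U (I_2 - G)^(-1) V^T.)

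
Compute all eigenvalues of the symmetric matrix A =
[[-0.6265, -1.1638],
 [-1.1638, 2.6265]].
sigma(A) ≈ {-1, 3}

A is real symmetric, so its spectrum consists of real eigenvalues. Expanding the characteristic polynomial of the displayed matrix gives
  det(λ I - A) = p(λ) = λ^2 + (-2)λ + (-3).
Solving p(λ) = 0 yields eigenvalues ≈ -1, 3. (A is shown rounded to 4 decimals, so these recover the underlying integer eigenvalues to within that precision.)
Verification: the trace of A = 2 equals the sum of eigenvalues 2, and det(A) ≈ -2.9999 matches the eigenvalue product -3.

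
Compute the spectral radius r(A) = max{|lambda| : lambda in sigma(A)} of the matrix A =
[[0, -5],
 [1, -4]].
r(A) = sqrt(5) ≈ 2.2361

The eigenvalues of A are the roots of its characteristic polynomial. With M = A (coefficients from the trace and determinant):
  p(λ) = det(λ I - M) = λ^2 + 4λ + 5.
For λ^2 + 4λ + 5 the discriminant is -4. It is negative, so the roots are the complex-conjugate pair λ = -2 ± (sqrt(4)/2) i ≈ -2 ± 1i. For a conjugate pair the product of the roots equals the constant term, so |λ|^2 = 5 and |λ| = sqrt(5) ≈ 2.2361.
Thus the eigenvalues (to 4 decimals) are -2 ± 1i (modulus 2.2361). The spectral radius is the largest modulus: r(A) = sqrt(5) ≈ 2.2361. (Cross-check: r(A) ≤ ||A||_2 ≈ 6.434; equality holds whenever A is normal, though it can also hold for some non-normal A.)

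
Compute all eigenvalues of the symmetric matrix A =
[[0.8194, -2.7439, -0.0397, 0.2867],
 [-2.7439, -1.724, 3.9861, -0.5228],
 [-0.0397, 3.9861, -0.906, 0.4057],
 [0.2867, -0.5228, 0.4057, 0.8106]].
sigma(A) ≈ {-6, 0, 1, 4}

A is real symmetric, so its spectrum consists of real eigenvalues. Expanding the characteristic polynomial of the displayed matrix gives
  det(λ I - A) = p(λ) = λ^4 + (1)λ^3 + (-26)λ^2 + (24)λ + (0).
Solving p(λ) = 0 yields eigenvalues ≈ -6, 0, 1, 4. (A is shown rounded to 4 decimals, so these recover the underlying integer eigenvalues to within that precision.)
Verification: the trace of A = -1 equals the sum of eigenvalues -1, and det(A) ≈ 0.0004 matches the eigenvalue product 0.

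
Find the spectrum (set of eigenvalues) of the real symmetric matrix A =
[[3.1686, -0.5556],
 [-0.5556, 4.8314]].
sigma(A) ≈ {3, 5}

A is real symmetric, so its spectrum consists of real eigenvalues. Expanding the characteristic polynomial of the displayed matrix gives
  det(λ I - A) = p(λ) = λ^2 + (-8)λ + (15).
Solving p(λ) = 0 yields eigenvalues ≈ 3, 5. (A is shown rounded to 4 decimals, so these recover the underlying integer eigenvalues to within that precision.)
Verification: the trace of A = 8 equals the sum of eigenvalues 8, and det(A) ≈ 15.0001 matches the eigenvalue product 15.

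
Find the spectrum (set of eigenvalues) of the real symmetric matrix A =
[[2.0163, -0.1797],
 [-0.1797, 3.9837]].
sigma(A) ≈ {2, 4}

A is real symmetric, so its spectrum consists of real eigenvalues. Expanding the characteristic polynomial of the displayed matrix gives
  det(λ I - A) = p(λ) = λ^2 + (-6)λ + (8).
Solving p(λ) = 0 yields eigenvalues ≈ 2, 4. (A is shown rounded to 4 decimals, so these recover the underlying integer eigenvalues to within that precision.)
Verification: the trace of A = 6 equals the sum of eigenvalues 6, and det(A) ≈ 8.0000 matches the eigenvalue product 8.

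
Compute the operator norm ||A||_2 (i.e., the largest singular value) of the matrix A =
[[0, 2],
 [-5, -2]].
||A||_2 = sqrt((33 + sqrt(689))/2) ≈ 5.4428 (= sqrt(largest eigenvalue of A^T A))

||A||_2 = sigma_max(A) = sqrt(lambda_max(A^T A)). Form the symmetric matrix M = A^T A =
[[25, 10],
 [10, 8]].
Its characteristic polynomial (trace, determinant of M give the coefficients) is
  p(λ) = det(λ I - M) = λ^2 - 33λ + 100.
For λ^2 - 33λ + 100 the discriminant is 689. It is nonnegative but not a perfect square, so the roots are real and irrational: λ = (33 ± sqrt(689))/2 ≈ 29.6244, 3.3756.
So the eigenvalues of A^T A are ≈ 3.3756, 29.6244 (all ≥ 0, as they must be for A^T A). The largest is λ_max = (33 + sqrt(689))/2 ≈ 29.6244, hence ||A||_2 = sqrt(λ_max) = sqrt((33 + sqrt(689))/2) ≈ 5.4428.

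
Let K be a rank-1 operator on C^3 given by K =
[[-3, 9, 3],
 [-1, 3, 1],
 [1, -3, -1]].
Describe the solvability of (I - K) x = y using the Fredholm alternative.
(I - K) is invertible (det(I - K) = 2 ≠ 0), so for every y in C^3 the equation (I - K) x = y has a unique solution.

K has rank 1, so it is an outer product K = u v^T: every row of K is a multiple of one row vector. Reading off the entries, u = (-3, -1, 1) and v = (1, -3, -1) (row i of K equals u_i·v^T). A rank-one matrix u v^T satisfies K u = u (v·u) and kills the (2)-dimensional subspace v^⊥, so its characteristic polynomial is lambda^2 (lambda - v·u) with v·u = tr K = -1. Hence the eigenvalues of I - K are 1 (multiplicity 2) and 1 - (-1) = 2, so det(I - K) = 2. (Direct check: I - K =
[[4, -9, -3],
 [1, -2, -1],
 [-1, 3, 2]]
has determinant 2.) The finite-dimensional Fredholm alternative says: either (I - K) is invertible, or ker(I - K) ≠ {0} and then range(I - K) = ker((I - K)^*)^⊥, with dim ker(I - K) = dim ker((I - K)^*). Since det(I - K) ≠ 0, 1 is not an eigenvalue of K and ker(I - K) = {0}, so we are in the first case: for every y there is a unique x = (I - K)^(-1) y. Explicitly, by the Sherman–Morrison formula, (I - u v^T)^(-1) = I + u v^T/(1 - v·u), i.e. (I - K)^(-1) = I + K/(2).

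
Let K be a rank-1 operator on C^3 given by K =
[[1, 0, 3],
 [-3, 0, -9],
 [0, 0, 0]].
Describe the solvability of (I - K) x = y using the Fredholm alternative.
(I - K) is singular (det(I - K) = 0, i.e. 1 ∈ sigma(K)). (I - K) x = y is solvable iff y ⊥ ker((I - K)^*) = span{(1, 0, 3)}, i.e. iff y_1 + 3y_3 = 0. When solvable, the solutions are x = y + c·(1, -3, 0), c arbitrary (ker(I - K) = span{(1, -3, 0)}, dimension 1).

K has rank 1, so it is an outer product K = u v^T: every row of K is a multiple of one row vector. Reading off the entries, u = (1, -3, 0) and v = (1, 0, 3) (row i of K equals u_i·v^T). A rank-one matrix u v^T satisfies K u = u (v·u) and kills the (2)-dimensional subspace v^⊥, so its characteristic polynomial is lambda^2 (lambda - v·u) with v·u = tr K = 1. Hence the eigenvalues of I - K are 1 (multiplicity 2) and 1 - (1) = 0, so det(I - K) = 0. (Direct check: I - K =
[[0, 0, -3],
 [3, 1, 9],
 [0, 0, 1]]
has determinant 0.) So 1 is an eigenvalue of K and (I - K) is not invertible. The finite-dimensional Fredholm alternative says: either (I - K) is invertible, or ker(I - K) ≠ {0} and then range(I - K) = ker((I - K)^*)^⊥, with dim ker(I - K) = dim ker((I - K)^*). We are in the second case, so we need both kernels. Kernel of I - K: (I - K) u = u - u (v·u) = u - u = 0, so ker(I - K) = span{u} = span{(1, -3, 0)} (it is exactly 1-dimensional because rank(I - K) = 2). Kernel of the adjoint: K is real, so (I - K)^* = I - K^T = I - v u^T, and (I - v u^T) v = v - v (u·v) = 0; hence ker((I - K)^*) = span{v} = span{(1, 0, 3)}. Therefore (I - K) x = y is solvable iff <y, v> = 0, i.e. iff y_1 + 3y_3 = 0. When this holds, K y = u (v·y) = 0, so (I - K) y = y and x = y is a particular solution; the full solution set is the line x = y + c·u = y + c·(1, -3, 0), c ∈ C.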